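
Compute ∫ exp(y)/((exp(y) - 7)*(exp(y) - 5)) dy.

log(exp(y) - 7)/2 - log(exp(y) - 5)/2 + C

Let u = e^y, du = e^y dy.
The integral becomes ∫ du/((u-7)(u-5)); decompose into partial fractions.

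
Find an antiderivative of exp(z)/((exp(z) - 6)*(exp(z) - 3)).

log(exp(z) - 6)/3 - log(exp(z) - 3)/3 + C

Let u = e^z, du = e^z dz.
The integral becomes ∫ du/((u-6)(u-3)); decompose into partial fractions.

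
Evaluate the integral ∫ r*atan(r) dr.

Use integration by parts with u = arctan(r), dv = r dr.
Then du = 1/(r**2 + 1) dr.

r**2*atan(r)/2 - r/2 + atan(r)/2 + C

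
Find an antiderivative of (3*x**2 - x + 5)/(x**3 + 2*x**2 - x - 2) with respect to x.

7*log(x - 1)/6 - 9*log(x + 1)/2 + 19*log(x + 2)/3 + C

Factor the denominator: (x - 1)*(x + 1)*(x + 2).
Partial-fraction decomposition: 19/(3*(x + 2)) - 9/(2*(x + 1)) + 7/(6*(x - 1)).
Integrate each term: A/(x−a) contributes A·log|x−a|.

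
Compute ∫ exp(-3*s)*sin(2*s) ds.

-3*exp(-3*s)*sin(2*s)/13 - 2*exp(-3*s)*cos(2*s)/13 + C

Let I denote the integral. Integrate by parts with u = sin(2*s), dv = exp(-3*s) ds, so v = -exp(-3*s)/3: I = -exp(-3*s)*sin(2*s)/3 + (2/3)·∫ exp(-3*s)*cos(2*s) ds.
Apply parts again with u = cos(2*s), dv = exp(-3*s) ds: ∫ exp(-3*s)*cos(2*s) ds = -exp(-3*s)*cos(2*s)/3 − (2/3)·I. Substituting back brings back I: I = -exp(-3*s)*sin(2*s)/3 - 2*exp(-3*s)*cos(2*s)/9 − (4/9)·I.
Solving for I: (1 + 4/9)·I equals the remaining terms, so I = (9/13)·(-exp(-3*s)*sin(2*s)/3 - 2*exp(-3*s)*cos(2*s)/9).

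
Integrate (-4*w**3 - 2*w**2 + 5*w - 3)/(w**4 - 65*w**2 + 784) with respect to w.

Factor the denominator: (w - 7)*(w - 4)*(w + 4)*(w + 7).
Partial-fraction decomposition: -206/(77*(w + 7)) + 67/(88*(w + 4)) + 271/(264*(w - 4)) - 719/(231*(w - 7)).
Integrate each term: A/(w−a) contributes A·log|w−a|.

-719*log(w - 7)/231 + 271*log(w - 4)/264 + 67*log(w + 4)/88 - 206*log(w + 7)/77 + C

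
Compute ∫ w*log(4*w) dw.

w**2*(log(w) + 2*log(2))/2 - w**2/4 + C

Use integration by parts with u = log(4*w), dv = w dw.
Then du = 1/w dw and v = w**2/2.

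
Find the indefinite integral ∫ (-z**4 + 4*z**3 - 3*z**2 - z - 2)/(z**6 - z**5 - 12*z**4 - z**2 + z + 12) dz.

-18*log(z - 4)/595 + log(z - 1)/16 - 9*log(z + 1)/40 + 43*log(z + 3)/112 - 13*log(z**2 + 1)/136 - atan(z)/68 + C

Factor the denominator: (z - 4)*(z - 1)*(z + 1)*(z + 3)*(z**2 + 1).
Partial-fraction decomposition: -(13*z + 1)/(68*(z**2 + 1)) + 43/(112*(z + 3)) - 9/(40*(z + 1)) + 1/(16*(z - 1)) - 18/(595*(z - 4)).
Integrate each term; A/(z−a) gives A·log|z−a|; the (Bz+D)/(z²+p²) term gives a log and an atan.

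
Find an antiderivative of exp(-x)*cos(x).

exp(-x)*sin(x)/2 - exp(-x)*cos(x)/2 + C

Let I denote the integral. Integrate by parts with u = cos(x), dv = exp(-x) dx, so v = -exp(-x): I = -exp(-x)*cos(x) − ∫ exp(-x)*sin(x) dx.
Apply parts again with u = sin(x), dv = exp(-x) dx: ∫ exp(-x)*sin(x) dx = -exp(-x)*sin(x) + I. Substituting back brings back I: I = exp(-x)*sin(x) - exp(-x)*cos(x) − I.
Solving for I: (1 + 1)·I equals the remaining terms, so I = (1/2)·(exp(-x)*sin(x) - exp(-x)*cos(x)).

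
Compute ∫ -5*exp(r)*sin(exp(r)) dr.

Let u = exp(r), so du = (exp(r)) dr.
Rewriting, the integral becomes -5·∫ sin(u) du = -5·-cos(u).
Substituting back, u = exp(r).

5*cos(exp(r)) + C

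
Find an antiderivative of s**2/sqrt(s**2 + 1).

s*sqrt(s**2 + 1)/2 - log(s + sqrt(s**2 + 1))/2 + C

Substitute s = tan(θ), so ds = sec(θ)^2 dθ and the radical becomes sqrt(s**2 + 1) = sec(θ) by the Pythagorean identity.
Integrate the resulting trig expression in θ, then back-substitute tan(θ) = s, sec(θ) = sqrt(s**2 + 1) (absorbing any constant into C).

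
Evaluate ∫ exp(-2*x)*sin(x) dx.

-2*exp(-2*x)*sin(x)/5 - exp(-2*x)*cos(x)/5 + C

Let I denote the integral. Integrate by parts with u = sin(x), dv = exp(-2*x) dx, so v = -exp(-2*x)/2: I = -exp(-2*x)*sin(x)/2 + (1/2)·∫ exp(-2*x)*cos(x) dx.
Apply parts again with u = cos(x), dv = exp(-2*x) dx: ∫ exp(-2*x)*cos(x) dx = -exp(-2*x)*cos(x)/2 − (1/2)·I. Substituting back brings back I: I = -exp(-2*x)*sin(x)/2 - exp(-2*x)*cos(x)/4 − (1/4)·I.
Solving for I: (1 + 1/4)·I equals the remaining terms, so I = (4/5)·(-exp(-2*x)*sin(x)/2 - exp(-2*x)*cos(x)/4).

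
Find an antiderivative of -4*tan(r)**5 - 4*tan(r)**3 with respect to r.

Let u = tan(r), so du = (tan(r)**2 + 1) dr.
Rewriting, the integral becomes -4·∫ u^3 du = -4·u^4/4.
Substituting back, u = tan(r).

-tan(r)**4 + C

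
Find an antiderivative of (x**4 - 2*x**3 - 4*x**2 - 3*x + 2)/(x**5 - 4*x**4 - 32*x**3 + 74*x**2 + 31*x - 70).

Factor the denominator: (x - 7)*(x - 2)*(x - 1)*(x + 1)*(x + 5).
Partial-fraction decomposition: 11/(28*(x + 5)) - 1/(48*(x + 1)) - 1/(12*(x - 1)) + 4/(21*(x - 2)) + 25/(48*(x - 7)).
Integrate each term: A/(x−a) contributes A·log|x−a|.

25*log(x - 7)/48 + 4*log(x - 2)/21 - log(x - 1)/12 - log(x + 1)/48 + 11*log(x + 5)/28 + C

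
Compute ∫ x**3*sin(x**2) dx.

-x**2*cos(x**2)/2 + sin(x**2)/2 + C

Let u = x², du = 2x dx; rewrite as (1/2)∫ u^1·sin(1u) du.
Now integrate by parts 1 time.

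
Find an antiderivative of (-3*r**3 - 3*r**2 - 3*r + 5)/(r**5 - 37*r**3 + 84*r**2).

-67*log(r)/7056 - 247*log(r - 4)/176 + 56*log(r - 3)/45 + 454*log(r + 7)/2695 - 5/(84*r) + C

Factor the denominator: r**2*(r - 4)*(r - 3)*(r + 7).
Partial-fraction decomposition: 454/(2695*(r + 7)) + 56/(45*(r - 3)) - 247/(176*(r - 4)) - 67/(7056*r) + 5/(84*r**2).
Integrate each term; A/(r−a) gives A·log|r−a|; A/(r−a)² gives −A/(r−a).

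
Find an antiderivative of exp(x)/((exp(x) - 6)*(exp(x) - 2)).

log(exp(x) - 6)/4 - log(exp(x) - 2)/4 + C

Let u = e^x, du = e^x dx.
The integral becomes ∫ du/((u-2)(u-6)); decompose into partial fractions.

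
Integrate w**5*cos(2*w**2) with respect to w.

w**4*sin(2*w**2)/4 + w**2*cos(2*w**2)/4 - sin(2*w**2)/8 + C

Let u = w², du = 2w dw; rewrite as (1/2)∫ u^2·cos(2u) du.
Now integrate by parts 2 times.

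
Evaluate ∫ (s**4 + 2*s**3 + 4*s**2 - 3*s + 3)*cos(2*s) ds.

s**4*sin(2*s)/2 + s**3*sin(2*s) + s**3*cos(2*s) + s**2*sin(2*s)/2 + 3*s**2*cos(2*s)/2 - 3*s*sin(2*s) + s*cos(2*s)/2 + 5*sin(2*s)/4 - 3*cos(2*s)/2 + C

Use integration by parts with u = s**4 + 2*s**3 + 4*s**2 - 3*s + 3, dv = cos(2*s) ds, so v = sin(2*s)/2.
Apply parts 4 times (tabular method): alternate signs, differentiate u down to 0, integrate dv up.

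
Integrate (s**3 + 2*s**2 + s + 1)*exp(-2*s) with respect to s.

Use integration by parts with u = s**3 + 2*s**2 + s + 1, dv = exp(-2*s) ds, so v = -exp(-2*s)/2.
Apply parts 3 times (tabular method): alternate signs, differentiate u down to 0, integrate dv up.

(-4*s**3 - 14*s**2 - 18*s - 13)*exp(-2*s)/8 + C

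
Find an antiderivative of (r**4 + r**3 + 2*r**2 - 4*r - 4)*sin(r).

Use integration by parts with u = r**4 + r**3 + 2*r**2 - 4*r - 4, dv = sin(r) dr, so v = -cos(r).
Apply parts 4 times (tabular method): alternate signs, differentiate u down to 0, integrate dv up.

-r**4*cos(r) + 4*r**3*sin(r) - r**3*cos(r) + 3*r**2*sin(r) + 10*r**2*cos(r) - 20*r*sin(r) + 10*r*cos(r) - 10*sin(r) - 16*cos(r) + C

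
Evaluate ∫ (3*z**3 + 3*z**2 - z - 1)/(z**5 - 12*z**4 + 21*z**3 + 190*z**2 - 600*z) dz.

log(z)/600 + 749*log(z - 6)/60 - 8398*log(z - 5)/675 - 47*log(z + 4)/1080 + 148/(15*z - 75) + C

Factor the denominator: z*(z - 6)*(z - 5)**2*(z + 4).
Partial-fraction decomposition: -47/(1080*(z + 4)) - 8398/(675*(z - 5)) - 148/(15*(z - 5)**2) + 749/(60*(z - 6)) + 1/(600*z).
Integrate each term; A/(z−a) gives A·log|z−a|; A/(z−a)² gives −A/(z−a).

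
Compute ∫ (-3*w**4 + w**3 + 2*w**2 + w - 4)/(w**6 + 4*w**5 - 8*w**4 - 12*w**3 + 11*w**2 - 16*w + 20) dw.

Factor the denominator: (w - 2)*(w - 1)*(w + 2)*(w + 5)*(w**2 + 1).
Partial-fraction decomposition: -9*(2*w + 3)/(130*(w**2 + 1)) + 653/(1092*(w + 5)) - 3/(10*(w + 2)) + 1/(12*(w - 1)) - 17/(70*(w - 2)).
Integrate each term; A/(w−a) gives A·log|w−a|; the (Bw+D)/(w²+p²) term gives a log and an atan.

-17*log(w - 2)/70 + log(w - 1)/12 - 3*log(w + 2)/10 + 653*log(w + 5)/1092 - 9*log(w**2 + 1)/130 - 27*atan(w)/130 + C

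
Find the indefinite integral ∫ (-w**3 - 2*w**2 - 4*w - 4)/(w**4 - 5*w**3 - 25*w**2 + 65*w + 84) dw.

Factor the denominator: (w - 7)*(w - 3)*(w + 1)*(w + 4).
Partial-fraction decomposition: -4/(21*(w + 4)) - 1/(96*(w + 1)) + 61/(112*(w - 3)) - 43/(32*(w - 7)).
Integrate each term: A/(w−a) contributes A·log|w−a|.

-43*log(w - 7)/32 + 61*log(w - 3)/112 - log(w + 1)/96 - 4*log(w + 4)/21 + C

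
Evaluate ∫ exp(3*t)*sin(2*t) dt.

3*exp(3*t)*sin(2*t)/13 - 2*exp(3*t)*cos(2*t)/13 + C

Let I denote the integral. Integrate by parts with u = sin(2*t), dv = exp(3*t) dt, so v = exp(3*t)/3: I = exp(3*t)*sin(2*t)/3 − (2/3)·∫ exp(3*t)*cos(2*t) dt.
Apply parts again with u = cos(2*t), dv = exp(3*t) dt: ∫ exp(3*t)*cos(2*t) dt = exp(3*t)*cos(2*t)/3 + (2/3)·I. Substituting back brings back I: I = exp(3*t)*sin(2*t)/3 - 2*exp(3*t)*cos(2*t)/9 − (4/9)·I.
Solving for I: (1 + 4/9)·I equals the remaining terms, so I = (9/13)·(exp(3*t)*sin(2*t)/3 - 2*exp(3*t)*cos(2*t)/9).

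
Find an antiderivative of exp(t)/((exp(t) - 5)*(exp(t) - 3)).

log(exp(t) - 5)/2 - log(exp(t) - 3)/2 + C

Let u = e^t, du = e^t dt.
The integral becomes ∫ du/((u-5)(u-3)); decompose into partial fractions.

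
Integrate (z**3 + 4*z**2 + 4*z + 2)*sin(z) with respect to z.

-z**3*cos(z) + 3*z**2*sin(z) - 4*z**2*cos(z) + 8*z*sin(z) + 2*z*cos(z) - 2*sin(z) + 6*cos(z) + C

Use integration by parts with u = z**3 + 4*z**2 + 4*z + 2, dv = sin(z) dz, so v = -cos(z).
Apply parts 3 times (tabular method): alternate signs, differentiate u down to 0, integrate dv up.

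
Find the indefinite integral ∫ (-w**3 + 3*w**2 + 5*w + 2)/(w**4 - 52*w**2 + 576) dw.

Factor the denominator: (w - 6)*(w - 4)*(w + 4)*(w + 6).
Partial-fraction decomposition: -37/(30*(w + 6)) + 47/(80*(w + 4)) - 3/(80*(w - 4)) - 19/(60*(w - 6)).
Integrate each term: A/(w−a) contributes A·log|w−a|.

-19*log(w - 6)/60 - 3*log(w - 4)/80 + 47*log(w + 4)/80 - 37*log(w + 6)/30 + C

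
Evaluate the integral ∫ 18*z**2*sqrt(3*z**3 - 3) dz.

Let u = 3*z**3 - 3, so du = (9*z**2) dz.
Rewriting, the integral becomes 2·∫ √u du = 2·(2/3)u^(3/2).
Substituting back, u = 3*z**3 - 3.

4*(3*z**3 - 3)**(3/2)/3 + C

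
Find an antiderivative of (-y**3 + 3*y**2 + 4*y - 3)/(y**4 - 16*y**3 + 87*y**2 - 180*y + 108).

-36*log(y - 6)/25 + log(y - 3)/2 - 3*log(y - 1)/50 + 29/(5*y - 30) + C

Factor the denominator: (y - 6)**2*(y - 3)*(y - 1).
Partial-fraction decomposition: -3/(50*(y - 1)) + 1/(2*(y - 3)) - 36/(25*(y - 6)) - 29/(5*(y - 6)**2).
Integrate each term; A/(y−a) gives A·log|y−a|; A/(y−a)² gives −A/(y−a).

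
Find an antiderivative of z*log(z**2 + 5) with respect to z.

Let u = z**2 + 5, so du = (2*z) dz.
The integral becomes (1/2)·∫ log(u) du; integrate by parts with u′=log(u), dv′=du.

z**2*log(z**2 + 5)/2 - z**2/2 + 5*log(z**2 + 5)/2 + C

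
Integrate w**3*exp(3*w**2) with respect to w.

Let u = w², du = 2w dw; rewrite as (1/2)∫ u^1·exp(3u) du.
Now integrate by parts 1 time.

(3*w**2 - 1)*exp(3*w**2)/18 + C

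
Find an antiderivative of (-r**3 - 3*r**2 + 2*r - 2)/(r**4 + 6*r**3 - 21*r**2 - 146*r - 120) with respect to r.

-32*log(r - 5)/99 + log(r + 1)/15 + log(r + 4)/9 - 47*log(r + 6)/55 + C

Factor the denominator: (r - 5)*(r + 1)*(r + 4)*(r + 6).
Partial-fraction decomposition: -47/(55*(r + 6)) + 1/(9*(r + 4)) + 1/(15*(r + 1)) - 32/(99*(r - 5)).
Integrate each term: A/(r−a) contributes A·log|r−a|.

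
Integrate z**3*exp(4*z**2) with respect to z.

Let u = z², du = 2z dz; rewrite as (1/2)∫ u^1·exp(4u) du.
Now integrate by parts 1 time.

(4*z**2 - 1)*exp(4*z**2)/32 + C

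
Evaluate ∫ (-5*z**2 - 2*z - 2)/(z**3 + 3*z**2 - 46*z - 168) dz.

-261*log(z - 7)/143 + 37*log(z + 4)/11 - 85*log(z + 6)/13 + C

Factor the denominator: (z - 7)*(z + 4)*(z + 6).
Partial-fraction decomposition: -85/(13*(z + 6)) + 37/(11*(z + 4)) - 261/(143*(z - 7)).
Integrate each term: A/(z−a) contributes A·log|z−a|.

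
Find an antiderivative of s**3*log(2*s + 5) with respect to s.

s**4*log(2*s + 5)/4 - s**4/16 + 5*s**3/24 - 25*s**2/32 + 125*s/32 - 625*log(2*s + 5)/64 + C

Use integration by parts with u = log(2*s + 5), dv = s**3 ds.
Then du = 2/(2*s + 5) ds and v = s**4/4.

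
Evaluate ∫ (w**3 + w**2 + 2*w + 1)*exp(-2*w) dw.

Use integration by parts with u = w**3 + w**2 + 2*w + 1, dv = exp(-2*w) dw, so v = -exp(-2*w)/2.
Apply parts 3 times (tabular method): alternate signs, differentiate u down to 0, integrate dv up.

(-4*w**3 - 10*w**2 - 18*w - 13)*exp(-2*w)/8 + C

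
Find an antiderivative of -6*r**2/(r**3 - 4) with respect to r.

-2*log(r**3 - 4) + C

Let u = r**3 - 4, so du = (3*r**2) dr.
Rewriting, the integral becomes -2·∫ 1/u du = -2·log(u).
Substituting back, u = r**3 - 4.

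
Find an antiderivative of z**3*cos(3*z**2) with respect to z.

Let u = z², du = 2z dz; rewrite as (1/2)∫ u^1·cos(3u) du.
Now integrate by parts 1 time.

z**2*sin(3*z**2)/6 + cos(3*z**2)/18 + C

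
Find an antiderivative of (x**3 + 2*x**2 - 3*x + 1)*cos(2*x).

x**3*sin(2*x)/2 + x**2*sin(2*x) + 3*x**2*cos(2*x)/4 - 9*x*sin(2*x)/4 + x*cos(2*x) - 9*cos(2*x)/8 + C

Use integration by parts with u = x**3 + 2*x**2 - 3*x + 1, dv = cos(2*x) dx, so v = sin(2*x)/2.
Apply parts 3 times (tabular method): alternate signs, differentiate u down to 0, integrate dv up.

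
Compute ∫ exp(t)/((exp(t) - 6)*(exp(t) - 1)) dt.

Let u = e^t, du = e^t dt.
The integral becomes ∫ du/((u-1)(u-6)); decompose into partial fractions.

log(exp(t) - 6)/5 - log(exp(t) - 1)/5 + C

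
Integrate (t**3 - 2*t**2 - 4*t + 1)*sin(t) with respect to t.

-t**3*cos(t) + 3*t**2*sin(t) + 2*t**2*cos(t) - 4*t*sin(t) + 10*t*cos(t) - 10*sin(t) - 5*cos(t) + C

Use integration by parts with u = t**3 - 2*t**2 - 4*t + 1, dv = sin(t) dt, so v = -cos(t).
Apply parts 3 times (tabular method): alternate signs, differentiate u down to 0, integrate dv up.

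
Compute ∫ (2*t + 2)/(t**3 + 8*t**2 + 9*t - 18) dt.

log(t - 1)/7 + log(t + 3)/3 - 10*log(t + 6)/21 + C

Factor the denominator: (t - 1)*(t + 3)*(t + 6).
Partial-fraction decomposition: -10/(21*(t + 6)) + 1/(3*(t + 3)) + 1/(7*(t - 1)).
Integrate each term: A/(t−a) contributes A·log|t−a|.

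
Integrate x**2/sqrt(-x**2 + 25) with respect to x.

-x*sqrt(-x**2 + 25)/2 + 25*asin(x/5)/2 + C

Substitute x = 5·sin(θ), so dx = 5·cos(θ) dθ and the radical becomes sqrt(-x**2 + 25) = 5·cos(θ) by the Pythagorean identity.
Integrate the resulting trig expression in θ, then back-substitute θ = asin(x/5), sin(θ) = x/5, cos(θ) = sqrt(-x**2 + 25)/5 (absorbing any constant into C).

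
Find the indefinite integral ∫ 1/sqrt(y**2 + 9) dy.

Substitute y = 3·tan(θ), so dy = 3·sec(θ)^2 dθ and the radical becomes sqrt(y**2 + 9) = 3·sec(θ) by the Pythagorean identity.
Integrate the resulting trig expression in θ, then back-substitute tan(θ) = y/3, sec(θ) = sqrt(y**2 + 9)/3 (absorbing any constant into C).

log(y + sqrt(y**2 + 9)) + C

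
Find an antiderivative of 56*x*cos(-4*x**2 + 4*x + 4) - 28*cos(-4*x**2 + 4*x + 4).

-7*sin(-4*x**2 + 4*x + 4) + C

Let u = 4*x**2 - 4*x - 4, so du = (8*x - 4) dx.
Rewriting, the integral becomes 7·∫ cos(u) du = 7·sin(u).
Substituting back, u = 4*x**2 - 4*x - 4.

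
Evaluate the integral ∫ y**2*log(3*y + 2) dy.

y**3*log(3*y + 2)/3 - y**3/9 + y**2/9 - 4*y/27 + 8*log(3*y + 2)/81 + C

Use integration by parts with u = log(3*y + 2), dv = y**2 dy.
Then du = 3/(3*y + 2) dy and v = y**3/3.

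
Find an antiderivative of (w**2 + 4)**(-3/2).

Substitute w = 2·tan(θ), so dw = 2·sec(θ)^2 dθ and the radical becomes sqrt(w**2 + 4) = 2·sec(θ) by the Pythagorean identity.
Integrate the resulting trig expression in θ, then back-substitute tan(θ) = w/2, sec(θ) = sqrt(w**2 + 4)/2 (absorbing any constant into C).

w/(4*sqrt(w**2 + 4)) + C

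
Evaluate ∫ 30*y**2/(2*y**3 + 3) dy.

Let u = 2*y**3 + 3, so du = (6*y**2) dy.
Rewriting, the integral becomes 5·∫ 1/u du = 5·log(u).
Substituting back, u = 2*y**3 + 3.

5*log(2*y**3 + 3) + C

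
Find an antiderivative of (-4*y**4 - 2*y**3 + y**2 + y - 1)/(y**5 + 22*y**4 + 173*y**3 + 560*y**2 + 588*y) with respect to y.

-log(y)/588 + 47*log(y + 2)/200 - 4723*log(y + 6)/24 + 235884*log(y + 7)/1225 - 8877/(35*y + 245) + C

Factor the denominator: y*(y + 2)*(y + 6)*(y + 7)**2.
Partial-fraction decomposition: 235884/(1225*(y + 7)) + 8877/(35*(y + 7)**2) - 4723/(24*(y + 6)) + 47/(200*(y + 2)) - 1/(588*y).
Integrate each term; A/(y−a) gives A·log|y−a|; A/(y−a)² gives −A/(y−a).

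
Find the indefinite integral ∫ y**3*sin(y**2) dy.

Let u = y², du = 2y dy; rewrite as (1/2)∫ u^1·sin(1u) du.
Now integrate by parts 1 time.

-y**2*cos(y**2)/2 + sin(y**2)/2 + C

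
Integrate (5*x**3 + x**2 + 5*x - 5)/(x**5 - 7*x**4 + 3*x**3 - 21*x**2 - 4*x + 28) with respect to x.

299*log(x - 7)/424 - log(x - 1)/10 - 7*log(x + 1)/40 - 57*log(x**2 + 4)/265 - 3*atan(x/2)/530 + C

Factor the denominator: (x - 7)*(x - 1)*(x + 1)*(x**2 + 4).
Partial-fraction decomposition: -3*(38*x + 1)/(265*(x**2 + 4)) - 7/(40*(x + 1)) - 1/(10*(x - 1)) + 299/(424*(x - 7)).
Integrate each term; A/(x−a) gives A·log|x−a|; the (Bx+D)/(x²+p²) term gives a log and an atan.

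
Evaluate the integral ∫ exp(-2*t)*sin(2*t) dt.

Let I denote the integral. Integrate by parts with u = sin(2*t), dv = exp(-2*t) dt, so v = -exp(-2*t)/2: I = -exp(-2*t)*sin(2*t)/2 + ∫ exp(-2*t)*cos(2*t) dt.
Apply parts again with u = cos(2*t), dv = exp(-2*t) dt: ∫ exp(-2*t)*cos(2*t) dt = -exp(-2*t)*cos(2*t)/2 − I. Substituting back brings back I: I = -exp(-2*t)*sin(2*t)/2 - exp(-2*t)*cos(2*t)/2 − I.
Solving for I: (1 + 1)·I equals the remaining terms, so I = (1/2)·(-exp(-2*t)*sin(2*t)/2 - exp(-2*t)*cos(2*t)/2).

-exp(-2*t)*sin(2*t)/4 - exp(-2*t)*cos(2*t)/4 + C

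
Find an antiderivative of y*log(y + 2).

Use integration by parts with u = log(y + 2), dv = y dy.
Then du = 1/(y + 2) dy and v = y**2/2.

y**2*log(y + 2)/2 - y**2/4 + y - 2*log(y + 2) + C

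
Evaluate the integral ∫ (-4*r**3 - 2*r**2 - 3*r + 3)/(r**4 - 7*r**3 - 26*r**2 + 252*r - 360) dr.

-317*log(r - 6)/16 + 562*log(r - 5)/33 - 43*log(r - 2)/96 - 271*log(r + 6)/352 + C

Factor the denominator: (r - 6)*(r - 5)*(r - 2)*(r + 6).
Partial-fraction decomposition: -271/(352*(r + 6)) - 43/(96*(r - 2)) + 562/(33*(r - 5)) - 317/(16*(r - 6)).
Integrate each term: A/(r−a) contributes A·log|r−a|.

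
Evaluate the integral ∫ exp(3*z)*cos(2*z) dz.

2*exp(3*z)*sin(2*z)/13 + 3*exp(3*z)*cos(2*z)/13 + C

Let I denote the integral. Integrate by parts with u = cos(2*z), dv = exp(3*z) dz, so v = exp(3*z)/3: I = exp(3*z)*cos(2*z)/3 + (2/3)·∫ exp(3*z)*sin(2*z) dz.
Apply parts again with u = sin(2*z), dv = exp(3*z) dz: ∫ exp(3*z)*sin(2*z) dz = exp(3*z)*sin(2*z)/3 − (2/3)·I. Substituting back brings back I: I = 2*exp(3*z)*sin(2*z)/9 + exp(3*z)*cos(2*z)/3 − (4/9)·I.
Solving for I: (1 + 4/9)·I equals the remaining terms, so I = (9/13)·(2*exp(3*z)*sin(2*z)/9 + exp(3*z)*cos(2*z)/3).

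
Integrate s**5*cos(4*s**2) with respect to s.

s**4*sin(4*s**2)/8 + s**2*cos(4*s**2)/16 - sin(4*s**2)/64 + C

Let u = s², du = 2s ds; rewrite as (1/2)∫ u^2·cos(4u) du.
Now integrate by parts 2 times.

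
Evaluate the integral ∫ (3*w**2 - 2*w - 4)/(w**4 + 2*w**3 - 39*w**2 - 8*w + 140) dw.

61*log(w - 5)/252 - log(w - 2)/27 + 3*log(w + 2)/35 - 157*log(w + 7)/540 + C

Factor the denominator: (w - 5)*(w - 2)*(w + 2)*(w + 7).
Partial-fraction decomposition: -157/(540*(w + 7)) + 3/(35*(w + 2)) - 1/(27*(w - 2)) + 61/(252*(w - 5)).
Integrate each term: A/(w−a) contributes A·log|w−a|.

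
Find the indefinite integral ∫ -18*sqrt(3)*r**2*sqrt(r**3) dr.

Let u = 3*r**3, so du = (9*r**2) dr.
Rewriting, the integral becomes -2·∫ √u du = -2·(2/3)u^(3/2).
Substituting back, u = 3*r**3.

-4*sqrt(3)*(r**3)**(3/2) + C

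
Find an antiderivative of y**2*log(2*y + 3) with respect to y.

Use integration by parts with u = log(2*y + 3), dv = y**2 dy.
Then du = 2/(2*y + 3) dy and v = y**3/3.

y**3*log(2*y + 3)/3 - y**3/9 + y**2/4 - 3*y/4 + 9*log(2*y + 3)/8 + C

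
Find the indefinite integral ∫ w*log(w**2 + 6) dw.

w**2*log(w**2 + 6)/2 - w**2/2 + 3*log(w**2 + 6) + C

Let u = w**2 + 6, so du = (2*w) dw.
The integral becomes (1/2)·∫ log(u) du; integrate by parts with u′=log(u), dv′=du.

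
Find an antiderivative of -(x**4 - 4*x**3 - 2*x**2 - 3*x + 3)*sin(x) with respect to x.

x**4*cos(x) - 4*x**3*sin(x) - 4*x**3*cos(x) + 12*x**2*sin(x) - 14*x**2*cos(x) + 28*x*sin(x) + 21*x*cos(x) - 21*sin(x) + 31*cos(x) + C

Use integration by parts with u = x**4 - 4*x**3 - 2*x**2 - 3*x + 3, dv = -sin(x) dx, so v = cos(x).
Apply parts 4 times (tabular method): alternate signs, differentiate u down to 0, integrate dv up.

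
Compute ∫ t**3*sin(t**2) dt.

Let u = t², du = 2t dt; rewrite as (1/2)∫ u^1·sin(1u) du.
Now integrate by parts 1 time.

-t**2*cos(t**2)/2 + sin(t**2)/2 + C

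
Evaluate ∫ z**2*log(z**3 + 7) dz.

Let u = z**3 + 7, so du = (3*z**2) dz.
The integral becomes (1/3)·∫ log(u) du; integrate by parts with u′=log(u), dv′=du.

z**3*log(z**3 + 7)/3 - z**3/3 + 7*log(z**3 + 7)/3 + C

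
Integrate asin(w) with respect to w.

w*asin(w) + sqrt(-w**2 + 1) + C

Use integration by parts with u = arcsin(w), dv = dw.
Then du = 1/sqrt(-w**2 + 1) dw.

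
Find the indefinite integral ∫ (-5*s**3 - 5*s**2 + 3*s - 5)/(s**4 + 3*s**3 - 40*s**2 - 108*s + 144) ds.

Factor the denominator: (s - 6)*(s - 1)*(s + 4)*(s + 6).
Partial-fraction decomposition: -877/(168*(s + 6)) + 223/(100*(s + 4)) + 12/(175*(s - 1)) - 1247/(600*(s - 6)).
Integrate each term: A/(s−a) contributes A·log|s−a|.

-1247*log(s - 6)/600 + 12*log(s - 1)/175 + 223*log(s + 4)/100 - 877*log(s + 6)/168 + C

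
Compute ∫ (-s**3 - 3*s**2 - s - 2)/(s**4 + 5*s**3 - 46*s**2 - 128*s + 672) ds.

-1388*log(s - 4)/3025 + 28*log(s + 6)/25 - 201*log(s + 7)/121 + 59/(55*s - 220) + C

Factor the denominator: (s - 4)**2*(s + 6)*(s + 7).
Partial-fraction decomposition: -201/(121*(s + 7)) + 28/(25*(s + 6)) - 1388/(3025*(s - 4)) - 59/(55*(s - 4)**2).
Integrate each term; A/(s−a) gives A·log|s−a|; A/(s−a)² gives −A/(s−a).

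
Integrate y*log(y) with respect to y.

Use integration by parts with u = log(y), dv = y dy.
Then du = 1/y dy and v = y**2/2.

y**2*log(y)/2 - y**2/4 + C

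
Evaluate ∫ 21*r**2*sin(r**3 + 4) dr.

-7*cos(r**3 + 4) + C

Let u = r**3 + 4, so du = (3*r**2) dr.
Rewriting, the integral becomes 7·∫ sin(u) du = 7·-cos(u).
Substituting back, u = r**3 + 4.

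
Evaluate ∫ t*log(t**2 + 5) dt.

t**2*log(t**2 + 5)/2 - t**2/2 + 5*log(t**2 + 5)/2 + C

Let u = t**2 + 5, so du = (2*t) dt.
The integral becomes (1/2)·∫ log(u) du; integrate by parts with u′=log(u), dv′=du.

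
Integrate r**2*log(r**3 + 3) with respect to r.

Let u = r**3 + 3, so du = (3*r**2) dr.
The integral becomes (1/3)·∫ log(u) du; integrate by parts with u′=log(u), dv′=du.

r**3*log(r**3 + 3)/3 - r**3/3 + log(r**3 + 3) + C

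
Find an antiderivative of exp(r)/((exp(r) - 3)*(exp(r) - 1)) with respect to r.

log(exp(r) - 3)/2 - log(exp(r) - 1)/2 + C

Let u = e^r, du = e^r dr.
The integral becomes ∫ du/((u-3)(u-1)); decompose into partial fractions.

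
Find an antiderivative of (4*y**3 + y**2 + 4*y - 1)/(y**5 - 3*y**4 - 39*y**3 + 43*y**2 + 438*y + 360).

Factor the denominator: (y - 6)*(y - 5)*(y + 1)*(y + 3)*(y + 4).
Partial-fraction decomposition: -257/(270*(y + 4)) + 7/(9*(y + 3)) - 2/(63*(y + 1)) - 34/(27*(y - 5)) + 923/(630*(y - 6)).
Integrate each term: A/(y−a) contributes A·log|y−a|.

923*log(y - 6)/630 - 34*log(y - 5)/27 - 2*log(y + 1)/63 + 7*log(y + 3)/9 - 257*log(y + 4)/270 + C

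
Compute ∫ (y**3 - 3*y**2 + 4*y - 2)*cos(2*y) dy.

y**3*sin(2*y)/2 - 3*y**2*sin(2*y)/2 + 3*y**2*cos(2*y)/4 + 5*y*sin(2*y)/4 - 3*y*cos(2*y)/2 - sin(2*y)/4 + 5*cos(2*y)/8 + C

Use integration by parts with u = y**3 - 3*y**2 + 4*y - 2, dv = cos(2*y) dy, so v = sin(2*y)/2.
Apply parts 3 times (tabular method): alternate signs, differentiate u down to 0, integrate dv up.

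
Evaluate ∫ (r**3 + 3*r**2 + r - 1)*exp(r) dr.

(r**3 + r - 2)*exp(r) + C

Use integration by parts with u = r**3 + 3*r**2 + r - 1, dv = exp(r) dr, so v = exp(r).
Apply parts 3 times (tabular method): alternate signs, differentiate u down to 0, integrate dv up.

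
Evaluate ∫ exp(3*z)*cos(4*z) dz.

Let I denote the integral. Integrate by parts with u = cos(4*z), dv = exp(3*z) dz, so v = exp(3*z)/3: I = exp(3*z)*cos(4*z)/3 + (4/3)·∫ exp(3*z)*sin(4*z) dz.
Apply parts again with u = sin(4*z), dv = exp(3*z) dz: ∫ exp(3*z)*sin(4*z) dz = exp(3*z)*sin(4*z)/3 − (4/3)·I. Substituting back brings back I: I = 4*exp(3*z)*sin(4*z)/9 + exp(3*z)*cos(4*z)/3 − (16/9)·I.
Solving for I: (1 + 16/9)·I equals the remaining terms, so I = (9/25)·(4*exp(3*z)*sin(4*z)/9 + exp(3*z)*cos(4*z)/3).

4*exp(3*z)*sin(4*z)/25 + 3*exp(3*z)*cos(4*z)/25 + C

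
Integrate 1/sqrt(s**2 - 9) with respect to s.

Substitute s = 3·sec(θ), so ds = 3·sec(θ)*tan(θ) dθ and the radical becomes sqrt(s**2 - 9) = 3·tan(θ) by the Pythagorean identity.
Integrate the resulting trig expression in θ, then back-substitute sec(θ) = s/3, tan(θ) = sqrt(s**2 - 9)/3 (absorbing any constant into C).

log(s + sqrt(s**2 - 9)) + C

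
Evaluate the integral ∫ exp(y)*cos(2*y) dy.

Let I denote the integral. Integrate by parts with u = cos(2*y), dv = exp(y) dy, so v = exp(y): I = exp(y)*cos(2*y) + 2·∫ exp(y)*sin(2*y) dy.
Apply parts again with u = sin(2*y), dv = exp(y) dy: ∫ exp(y)*sin(2*y) dy = exp(y)*sin(2*y) − 2·I. Substituting back brings back I: I = 2*exp(y)*sin(2*y) + exp(y)*cos(2*y) − 4·I.
Solving for I: (1 + 4)·I equals the remaining terms, so I = (1/5)·(2*exp(y)*sin(2*y) + exp(y)*cos(2*y)).

2*exp(y)*sin(2*y)/5 + exp(y)*cos(2*y)/5 + C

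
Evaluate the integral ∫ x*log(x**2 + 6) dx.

Let u = x**2 + 6, so du = (2*x) dx.
The integral becomes (1/2)·∫ log(u) du; integrate by parts with u′=log(u), dv′=du.

x**2*log(x**2 + 6)/2 - x**2/2 + 3*log(x**2 + 6) + C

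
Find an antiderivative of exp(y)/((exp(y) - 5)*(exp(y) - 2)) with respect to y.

log(exp(y) - 5)/3 - log(exp(y) - 2)/3 + C

Let u = e^y, du = e^y dy.
The integral becomes ∫ du/((u-5)(u-2)); decompose into partial fractions.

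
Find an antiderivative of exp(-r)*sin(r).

-exp(-r)*sin(r)/2 - exp(-r)*cos(r)/2 + C

Let I denote the integral. Integrate by parts with u = sin(r), dv = exp(-r) dr, so v = -exp(-r): I = -exp(-r)*sin(r) + ∫ exp(-r)*cos(r) dr.
Apply parts again with u = cos(r), dv = exp(-r) dr: ∫ exp(-r)*cos(r) dr = -exp(-r)*cos(r) − I. Substituting back brings back I: I = -exp(-r)*sin(r) - exp(-r)*cos(r) − I.
Solving for I: (1 + 1)·I equals the remaining terms, so I = (1/2)·(-exp(-r)*sin(r) - exp(-r)*cos(r)).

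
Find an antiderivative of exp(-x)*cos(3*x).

Let I denote the integral. Integrate by parts with u = cos(3*x), dv = exp(-x) dx, so v = -exp(-x): I = -exp(-x)*cos(3*x) − 3·∫ exp(-x)*sin(3*x) dx.
Apply parts again with u = sin(3*x), dv = exp(-x) dx: ∫ exp(-x)*sin(3*x) dx = -exp(-x)*sin(3*x) + 3·I. Substituting back brings back I: I = 3*exp(-x)*sin(3*x) - exp(-x)*cos(3*x) − 9·I.
Solving for I: (1 + 9)·I equals the remaining terms, so I = (1/10)·(3*exp(-x)*sin(3*x) - exp(-x)*cos(3*x)).

3*exp(-x)*sin(3*x)/10 - exp(-x)*cos(3*x)/10 + C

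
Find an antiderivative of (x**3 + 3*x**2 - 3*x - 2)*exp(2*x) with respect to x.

(4*x**3 + 6*x**2 - 18*x + 1)*exp(2*x)/8 + C

Use integration by parts with u = x**3 + 3*x**2 - 3*x - 2, dv = exp(2*x) dx, so v = exp(2*x)/2.
Apply parts 3 times (tabular method): alternate signs, differentiate u down to 0, integrate dv up.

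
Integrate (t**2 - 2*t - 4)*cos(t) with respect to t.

Use integration by parts with u = t**2 - 2*t - 4, dv = cos(t) dt, so v = sin(t).
Apply parts 2 times (tabular method): alternate signs, differentiate u down to 0, integrate dv up.

t**2*sin(t) - 2*t*sin(t) + 2*t*cos(t) - 6*sin(t) - 2*cos(t) + C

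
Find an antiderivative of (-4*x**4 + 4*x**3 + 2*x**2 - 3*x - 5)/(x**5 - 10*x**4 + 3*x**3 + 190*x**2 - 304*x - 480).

-4271*log(x - 6)/140 + 985*log(x - 5)/27 - 753*log(x - 4)/80 + 4*log(x + 1)/315 - 1241*log(x + 4)/2160 + C

Factor the denominator: (x - 6)*(x - 5)*(x - 4)*(x + 1)*(x + 4).
Partial-fraction decomposition: -1241/(2160*(x + 4)) + 4/(315*(x + 1)) - 753/(80*(x - 4)) + 985/(27*(x - 5)) - 4271/(140*(x - 6)).
Integrate each term: A/(x−a) contributes A·log|x−a|.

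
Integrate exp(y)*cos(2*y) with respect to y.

Let I denote the integral. Integrate by parts with u = cos(2*y), dv = exp(y) dy, so v = exp(y): I = exp(y)*cos(2*y) + 2·∫ exp(y)*sin(2*y) dy.
Apply parts again with u = sin(2*y), dv = exp(y) dy: ∫ exp(y)*sin(2*y) dy = exp(y)*sin(2*y) − 2·I. Substituting back brings back I: I = 2*exp(y)*sin(2*y) + exp(y)*cos(2*y) − 4·I.
Solving for I: (1 + 4)·I equals the remaining terms, so I = (1/5)·(2*exp(y)*sin(2*y) + exp(y)*cos(2*y)).

2*exp(y)*sin(2*y)/5 + exp(y)*cos(2*y)/5 + C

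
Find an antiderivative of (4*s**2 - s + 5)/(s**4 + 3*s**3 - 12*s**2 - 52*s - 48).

65*log(s - 4)/252 + 217*log(s + 2)/36 - 44*log(s + 3)/7 + 23/(6*s + 12) + C

Factor the denominator: (s - 4)*(s + 2)**2*(s + 3).
Partial-fraction decomposition: -44/(7*(s + 3)) + 217/(36*(s + 2)) - 23/(6*(s + 2)**2) + 65/(252*(s - 4)).
Integrate each term; A/(s−a) gives A·log|s−a|; A/(s−a)² gives −A/(s−a).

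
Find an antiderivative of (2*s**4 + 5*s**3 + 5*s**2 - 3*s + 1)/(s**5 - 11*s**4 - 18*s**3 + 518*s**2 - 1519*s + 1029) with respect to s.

10721*log(s - 7)/14112 + 167*log(s - 3)/160 - 5*log(s - 1)/288 + 1677*log(s + 7)/7840 - 3371/(168*s - 1176) + C

Factor the denominator: (s - 7)**2*(s - 3)*(s - 1)*(s + 7).
Partial-fraction decomposition: 1677/(7840*(s + 7)) - 5/(288*(s - 1)) + 167/(160*(s - 3)) + 10721/(14112*(s - 7)) + 3371/(168*(s - 7)**2).
Integrate each term; A/(s−a) gives A·log|s−a|; A/(s−a)² gives −A/(s−a).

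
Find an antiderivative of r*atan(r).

r**2*atan(r)/2 - r/2 + atan(r)/2 + C

Use integration by parts with u = arctan(r), dv = r dr.
Then du = 1/(r**2 + 1) dr.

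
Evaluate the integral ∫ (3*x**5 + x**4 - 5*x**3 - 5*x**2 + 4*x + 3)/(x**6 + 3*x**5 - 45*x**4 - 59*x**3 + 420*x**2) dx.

619*log(x)/58800 + 3091*log(x - 5)/1800 - 43*log(x - 3)/84 - 863*log(x + 4)/1008 + 1035*log(x + 7)/392 - 1/(140*x) + C

Factor the denominator: x**2*(x - 5)*(x - 3)*(x + 4)*(x + 7).
Partial-fraction decomposition: 1035/(392*(x + 7)) - 863/(1008*(x + 4)) - 43/(84*(x - 3)) + 3091/(1800*(x - 5)) + 619/(58800*x) + 1/(140*x**2).
Integrate each term; A/(x−a) gives A·log|x−a|; A/(x−a)² gives −A/(x−a).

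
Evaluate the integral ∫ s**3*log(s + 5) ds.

Use integration by parts with u = log(s + 5), dv = s**3 ds.
Then du = 1/(s + 5) ds and v = s**4/4.

s**4*log(s + 5)/4 - s**4/16 + 5*s**3/12 - 25*s**2/8 + 125*s/4 - 625*log(s + 5)/4 + C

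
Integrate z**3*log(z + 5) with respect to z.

Use integration by parts with u = log(z + 5), dv = z**3 dz.
Then du = 1/(z + 5) dz and v = z**4/4.

z**4*log(z + 5)/4 - z**4/16 + 5*z**3/12 - 25*z**2/8 + 125*z/4 - 625*log(z + 5)/4 + C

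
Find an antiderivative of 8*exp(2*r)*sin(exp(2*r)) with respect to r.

Let u = exp(2*r), so du = (2*exp(2*r)) dr.
Rewriting, the integral becomes 4·∫ sin(u) du = 4·-cos(u).
Substituting back, u = exp(2*r).

-4*cos(exp(2*r)) + C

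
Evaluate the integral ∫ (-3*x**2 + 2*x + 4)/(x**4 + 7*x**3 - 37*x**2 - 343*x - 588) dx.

-129*log(x - 7)/1540 + 29*log(x + 3)/40 - 52*log(x + 4)/33 + 157*log(x + 7)/168 + C

Factor the denominator: (x - 7)*(x + 3)*(x + 4)*(x + 7).
Partial-fraction decomposition: 157/(168*(x + 7)) - 52/(33*(x + 4)) + 29/(40*(x + 3)) - 129/(1540*(x - 7)).
Integrate each term: A/(x−a) contributes A·log|x−a|.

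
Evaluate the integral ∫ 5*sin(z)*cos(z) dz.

Let u = cos(z), so du = (-sin(z)) dz.
Rewriting, the integral becomes -5·∫ u^1 du = -5·u^2/2.
Substituting back, u = cos(z).

-5*cos(z)**2/2 + C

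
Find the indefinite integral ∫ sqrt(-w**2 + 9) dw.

w*sqrt(-w**2 + 9)/2 + 9*asin(w/3)/2 + C

Substitute w = 3·sin(θ), so dw = 3·cos(θ) dθ and the radical becomes sqrt(-w**2 + 9) = 3·cos(θ) by the Pythagorean identity.
Integrate the resulting trig expression in θ, then back-substitute θ = asin(w/3), sin(θ) = w/3, cos(θ) = sqrt(-w**2 + 9)/3 (absorbing any constant into C).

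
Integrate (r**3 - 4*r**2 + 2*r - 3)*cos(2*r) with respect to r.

r**3*sin(2*r)/2 - 2*r**2*sin(2*r) + 3*r**2*cos(2*r)/4 + r*sin(2*r)/4 - 2*r*cos(2*r) - sin(2*r)/2 + cos(2*r)/8 + C

Use integration by parts with u = r**3 - 4*r**2 + 2*r - 3, dv = cos(2*r) dr, so v = sin(2*r)/2.
Apply parts 3 times (tabular method): alternate signs, differentiate u down to 0, integrate dv up.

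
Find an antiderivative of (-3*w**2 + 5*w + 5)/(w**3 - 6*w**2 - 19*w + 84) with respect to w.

-107*log(w - 7)/44 + log(w - 3)/4 - 9*log(w + 4)/11 + C

Factor the denominator: (w - 7)*(w - 3)*(w + 4).
Partial-fraction decomposition: -9/(11*(w + 4)) + 1/(4*(w - 3)) - 107/(44*(w - 7)).
Integrate each term: A/(w−a) contributes A·log|w−a|.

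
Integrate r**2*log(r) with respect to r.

r**3*log(r)/3 - r**3/9 + C

Use integration by parts with u = log(r), dv = r**2 dr.
Then du = 1/r dr and v = r**3/3.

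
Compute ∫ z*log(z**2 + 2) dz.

z**2*log(z**2 + 2)/2 - z**2/2 + log(z**2 + 2) + C

Let u = z**2 + 2, so du = (2*z) dz.
The integral becomes (1/2)·∫ log(u) du; integrate by parts with u′=log(u), dv′=du.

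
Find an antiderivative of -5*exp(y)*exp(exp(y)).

-5*exp(exp(y)) + C

Let u = exp(y), so du = (exp(y)) dy.
Rewriting, the integral becomes -5·∫ e^u du = -5·e^u.
Substituting back, u = exp(y).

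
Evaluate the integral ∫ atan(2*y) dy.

Use integration by parts with u = arctan(2*y), dv = dy.
Then du = 2/(4*y**2 + 1) dy.

y*atan(2*y) - log(4*y**2 + 1)/4 + C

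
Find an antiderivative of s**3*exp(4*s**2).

(4*s**2 - 1)*exp(4*s**2)/32 + C

Let u = s², du = 2s ds; rewrite as (1/2)∫ u^1·exp(4u) du.
Now integrate by parts 1 time.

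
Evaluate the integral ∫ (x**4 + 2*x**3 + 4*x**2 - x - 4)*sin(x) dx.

-x**4*cos(x) + 4*x**3*sin(x) - 2*x**3*cos(x) + 6*x**2*sin(x) + 8*x**2*cos(x) - 16*x*sin(x) + 13*x*cos(x) - 13*sin(x) - 12*cos(x) + C

Use integration by parts with u = x**4 + 2*x**3 + 4*x**2 - x - 4, dv = sin(x) dx, so v = -cos(x).
Apply parts 4 times (tabular method): alternate signs, differentiate u down to 0, integrate dv up.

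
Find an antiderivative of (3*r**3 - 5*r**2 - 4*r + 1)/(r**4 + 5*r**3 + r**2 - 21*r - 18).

-log(r - 2)/25 + log(r + 1)/4 + 279*log(r + 3)/100 + 113/(10*r + 30) + C

Factor the denominator: (r - 2)*(r + 1)*(r + 3)**2.
Partial-fraction decomposition: 279/(100*(r + 3)) - 113/(10*(r + 3)**2) + 1/(4*(r + 1)) - 1/(25*(r - 2)).
Integrate each term; A/(r−a) gives A·log|r−a|; A/(r−a)² gives −A/(r−a).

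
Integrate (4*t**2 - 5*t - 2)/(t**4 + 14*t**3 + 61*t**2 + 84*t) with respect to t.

Factor the denominator: t*(t + 3)*(t + 4)*(t + 7).
Partial-fraction decomposition: -229/(84*(t + 7)) + 41/(6*(t + 4)) - 49/(12*(t + 3)) - 1/(42*t).
Integrate each term: A/(t−a) contributes A·log|t−a|.

-log(t)/42 - 49*log(t + 3)/12 + 41*log(t + 4)/6 - 229*log(t + 7)/84 + C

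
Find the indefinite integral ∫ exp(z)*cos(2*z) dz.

2*exp(z)*sin(2*z)/5 + exp(z)*cos(2*z)/5 + C

Let I denote the integral. Integrate by parts with u = cos(2*z), dv = exp(z) dz, so v = exp(z): I = exp(z)*cos(2*z) + 2·∫ exp(z)*sin(2*z) dz.
Apply parts again with u = sin(2*z), dv = exp(z) dz: ∫ exp(z)*sin(2*z) dz = exp(z)*sin(2*z) − 2·I. Substituting back brings back I: I = 2*exp(z)*sin(2*z) + exp(z)*cos(2*z) − 4·I.
Solving for I: (1 + 4)·I equals the remaining terms, so I = (1/5)·(2*exp(z)*sin(2*z) + exp(z)*cos(2*z)).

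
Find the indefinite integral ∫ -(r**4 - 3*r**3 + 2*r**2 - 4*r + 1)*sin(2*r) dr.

Use integration by parts with u = r**4 - 3*r**3 + 2*r**2 - 4*r + 1, dv = -sin(2*r) dr, so v = cos(2*r)/2.
Apply parts 4 times (tabular method): alternate signs, differentiate u down to 0, integrate dv up.

r**4*cos(2*r)/2 - r**3*sin(2*r) - 3*r**3*cos(2*r)/2 + 9*r**2*sin(2*r)/4 - r**2*cos(2*r)/2 + r*sin(2*r)/2 + r*cos(2*r)/4 - sin(2*r)/8 + 3*cos(2*r)/4 + C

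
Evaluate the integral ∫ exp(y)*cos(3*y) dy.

3*exp(y)*sin(3*y)/10 + exp(y)*cos(3*y)/10 + C

Let I denote the integral. Integrate by parts with u = cos(3*y), dv = exp(y) dy, so v = exp(y): I = exp(y)*cos(3*y) + 3·∫ exp(y)*sin(3*y) dy.
Apply parts again with u = sin(3*y), dv = exp(y) dy: ∫ exp(y)*sin(3*y) dy = exp(y)*sin(3*y) − 3·I. Substituting back brings back I: I = 3*exp(y)*sin(3*y) + exp(y)*cos(3*y) − 9·I.
Solving for I: (1 + 9)·I equals the remaining terms, so I = (1/10)·(3*exp(y)*sin(3*y) + exp(y)*cos(3*y)).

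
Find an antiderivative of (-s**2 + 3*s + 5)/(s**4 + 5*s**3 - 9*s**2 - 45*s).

Factor the denominator: s*(s - 3)*(s + 3)*(s + 5).
Partial-fraction decomposition: 7/(16*(s + 5)) - 13/(36*(s + 3)) + 5/(144*(s - 3)) - 1/(9*s).
Integrate each term: A/(s−a) contributes A·log|s−a|.

-log(s)/9 + 5*log(s - 3)/144 - 13*log(s + 3)/36 + 7*log(s + 5)/16 + C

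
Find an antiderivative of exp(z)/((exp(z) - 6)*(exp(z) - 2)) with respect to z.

log(exp(z) - 6)/4 - log(exp(z) - 2)/4 + C

Let u = e^z, du = e^z dz.
The integral becomes ∫ du/((u-2)(u-6)); decompose into partial fractions.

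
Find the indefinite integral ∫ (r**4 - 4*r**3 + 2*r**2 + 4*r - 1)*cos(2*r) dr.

r**4*sin(2*r)/2 - 2*r**3*sin(2*r) + r**3*cos(2*r) - r**2*sin(2*r)/2 - 3*r**2*cos(2*r) + 5*r*sin(2*r) - r*cos(2*r)/2 - sin(2*r)/4 + 5*cos(2*r)/2 + C

Use integration by parts with u = r**4 - 4*r**3 + 2*r**2 + 4*r - 1, dv = cos(2*r) dr, so v = sin(2*r)/2.
Apply parts 4 times (tabular method): alternate signs, differentiate u down to 0, integrate dv up.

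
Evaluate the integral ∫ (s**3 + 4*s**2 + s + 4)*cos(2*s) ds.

s**3*sin(2*s)/2 + 2*s**2*sin(2*s) + 3*s**2*cos(2*s)/4 - s*sin(2*s)/4 + 2*s*cos(2*s) + sin(2*s) - cos(2*s)/8 + C

Use integration by parts with u = s**3 + 4*s**2 + s + 4, dv = cos(2*s) ds, so v = sin(2*s)/2.
Apply parts 3 times (tabular method): alternate signs, differentiate u down to 0, integrate dv up.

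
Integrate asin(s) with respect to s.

s*asin(s) + sqrt(-s**2 + 1) + C

Use integration by parts with u = arcsin(s), dv = ds.
Then du = 1/sqrt(-s**2 + 1) ds.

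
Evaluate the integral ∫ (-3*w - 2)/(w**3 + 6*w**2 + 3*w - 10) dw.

Factor the denominator: (w - 1)*(w + 2)*(w + 5).
Partial-fraction decomposition: 13/(18*(w + 5)) - 4/(9*(w + 2)) - 5/(18*(w - 1)).
Integrate each term: A/(w−a) contributes A·log|w−a|.

-5*log(w - 1)/18 - 4*log(w + 2)/9 + 13*log(w + 5)/18 + C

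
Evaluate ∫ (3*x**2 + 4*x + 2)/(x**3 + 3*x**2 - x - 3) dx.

Factor the denominator: (x - 1)*(x + 1)*(x + 3).
Partial-fraction decomposition: 17/(8*(x + 3)) - 1/(4*(x + 1)) + 9/(8*(x - 1)).
Integrate each term: A/(x−a) contributes A·log|x−a|.

9*log(x - 1)/8 - log(x + 1)/4 + 17*log(x + 3)/8 + C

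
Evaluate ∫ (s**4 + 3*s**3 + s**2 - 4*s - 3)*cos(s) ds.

s**4*sin(s) + 3*s**3*sin(s) + 4*s**3*cos(s) - 11*s**2*sin(s) + 9*s**2*cos(s) - 22*s*sin(s) - 22*s*cos(s) + 19*sin(s) - 22*cos(s) + C

Use integration by parts with u = s**4 + 3*s**3 + s**2 - 4*s - 3, dv = cos(s) ds, so v = sin(s).
Apply parts 4 times (tabular method): alternate signs, differentiate u down to 0, integrate dv up.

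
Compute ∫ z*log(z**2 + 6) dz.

Let u = z**2 + 6, so du = (2*z) dz.
The integral becomes (1/2)·∫ log(u) du; integrate by parts with u′=log(u), dv′=du.

z**2*log(z**2 + 6)/2 - z**2/2 + 3*log(z**2 + 6) + C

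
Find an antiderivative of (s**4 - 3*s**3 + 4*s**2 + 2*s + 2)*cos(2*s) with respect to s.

Use integration by parts with u = s**4 - 3*s**3 + 4*s**2 + 2*s + 2, dv = cos(2*s) ds, so v = sin(2*s)/2.
Apply parts 4 times (tabular method): alternate signs, differentiate u down to 0, integrate dv up.

s**4*sin(2*s)/2 - 3*s**3*sin(2*s)/2 + s**3*cos(2*s) + s**2*sin(2*s)/2 - 9*s**2*cos(2*s)/4 + 13*s*sin(2*s)/4 + s*cos(2*s)/2 + 3*sin(2*s)/4 + 13*cos(2*s)/8 + C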